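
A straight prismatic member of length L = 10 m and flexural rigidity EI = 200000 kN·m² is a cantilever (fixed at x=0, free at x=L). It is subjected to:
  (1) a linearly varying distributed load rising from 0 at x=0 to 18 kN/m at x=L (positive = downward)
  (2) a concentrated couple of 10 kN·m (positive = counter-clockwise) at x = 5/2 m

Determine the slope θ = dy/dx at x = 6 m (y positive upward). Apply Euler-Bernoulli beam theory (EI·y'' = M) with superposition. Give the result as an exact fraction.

Load 1 — triangular load w₀=18 kN/m (0→w₀ over full span):
  θ_1 = (w₀Lx²/4-w₀L²x/3-w₀x⁴/(24L))/EI = (18·10·6²/4-18·10²·6/3-18·6⁴/(24·10))/200000 = -5193/500000 rad
Load 2 — applied couple M₀=10 kN·m at a=5/2 m (b=L-a=15/2):
  θ_2 = M₀a/EI  [x>a] = 10·(5/2)/200000 = 1/8000 rad
Superposition: θ = Σ θ_i = -10261/1000000 rad ≈ -0.010261 rad

θ(6) = -10261/1000000 rad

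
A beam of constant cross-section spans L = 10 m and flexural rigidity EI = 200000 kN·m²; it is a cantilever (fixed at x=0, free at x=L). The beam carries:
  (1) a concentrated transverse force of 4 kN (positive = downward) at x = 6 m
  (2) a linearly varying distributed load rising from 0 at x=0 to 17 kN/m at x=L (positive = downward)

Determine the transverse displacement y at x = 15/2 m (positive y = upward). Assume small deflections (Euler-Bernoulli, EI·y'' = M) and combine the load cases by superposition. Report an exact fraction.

Load 1 — point force P=4 kN at a=6 m (b=L-a=4):
  y_1 = -Pa²(3x-a)/(6EI)  [x>a] = -4·6²·(3·(15/2)-6)/(6·200000) = -99/50000 m
Load 2 — triangular load w₀=17 kN/m (0→w₀ over full span):
  y_2 = (w₀Lx³/12-w₀L²x²/6-w₀x⁵/(120L))/EI = (17·10·(15/2)³/12-17·10²·(15/2)²/6-17·(15/2)⁵/(120·10))/200000 = -42177/819200 m
Superposition: y = Σ y_i = -5474877/102400000 m ≈ -0.053466 m

y(15/2) = -5474877/102400000 m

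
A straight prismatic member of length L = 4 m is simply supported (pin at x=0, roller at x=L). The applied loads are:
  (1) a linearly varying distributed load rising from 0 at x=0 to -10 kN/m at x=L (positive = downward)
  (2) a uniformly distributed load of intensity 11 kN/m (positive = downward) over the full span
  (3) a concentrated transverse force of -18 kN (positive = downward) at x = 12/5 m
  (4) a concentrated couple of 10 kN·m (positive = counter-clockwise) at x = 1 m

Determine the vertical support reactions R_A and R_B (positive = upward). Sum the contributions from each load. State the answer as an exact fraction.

R_A = 319/30 kN, R_B = -139/30 kN

Load 1 — triangular load w₀=-10 kN/m (0→w₀ over full span):
  R_A = w₀L/6 = (-10)·4/6 = -20/3 kN
  R_B = w₀L/3 = (-10)·4/3 = -40/3 kN
Load 2 — uniform load w=11 kN/m over full span:
  R_A = wL/2 = 11·4/2 = 22 kN
  R_B = wL/2 = 11·4/2 = 22 kN
Load 3 — point force P=-18 kN at a=12/5 m (b=L-a=8/5):
  R_A = Pb/L = (-18)·(8/5)/4 = -36/5 kN
  R_B = Pa/L = (-18)·(12/5)/4 = -54/5 kN
Load 4 — applied couple M₀=10 kN·m at a=1 m (b=L-a=3):
  R_A = M₀/L = 10/4 = 5/2 kN
  R_B = -M₀/L = -10/4 = -5/2 kN
Superposition: R_A = 319/30 kN, R_B = -139/30 kN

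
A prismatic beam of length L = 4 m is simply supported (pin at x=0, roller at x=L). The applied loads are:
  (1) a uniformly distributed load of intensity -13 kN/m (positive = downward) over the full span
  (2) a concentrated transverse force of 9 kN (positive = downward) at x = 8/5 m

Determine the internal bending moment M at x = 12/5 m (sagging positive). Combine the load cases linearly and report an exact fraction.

M(12/5) = -96/5 kN·m

Load 1 — uniform load w=-13 kN/m over full span:
  M_1 = wx(L-x)/2 = (-13)·(12/5)·(4-(12/5))/2 = -624/25 kN·m
Load 2 — point force P=9 kN at a=8/5 m (b=L-a=12/5):
  M_2 = Pa(L-x)/L  [x>a] = 9·(8/5)·(4-(12/5))/4 = 144/25 kN·m
Superposition: M = Σ M_i = -96/5 kN·m ≈ -19.200000 kN·m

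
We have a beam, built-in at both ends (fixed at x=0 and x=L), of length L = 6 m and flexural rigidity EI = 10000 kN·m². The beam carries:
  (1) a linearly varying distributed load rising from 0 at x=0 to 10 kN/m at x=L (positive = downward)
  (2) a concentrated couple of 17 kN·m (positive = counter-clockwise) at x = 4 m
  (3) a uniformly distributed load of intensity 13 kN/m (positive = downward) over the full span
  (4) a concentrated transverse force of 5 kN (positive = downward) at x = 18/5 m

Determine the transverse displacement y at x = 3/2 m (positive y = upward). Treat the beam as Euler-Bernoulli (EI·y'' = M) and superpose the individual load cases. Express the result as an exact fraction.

y(3/2) = -10169/2560000 m

Load 1 — triangular load w₀=10 kN/m (0→w₀ over full span):
  y_1 = -w₀x²(L-x)²(x+2L)/(120LEI) = -10·(3/2)²·(6-(3/2))²·((3/2)+2·6)/(120·6·10000) = -2187/2560000 m
Load 2 — applied couple M₀=17 kN·m at a=4 m (b=L-a=2):
  y_2 = (R_Ax³/6 - M_Ax²/2)/EI  [x≤a] with R_A=34/9, M_A=17/3 = ((34/9)·(3/2)³/6 - (17/3)·(3/2)²/2)/10000 = -17/40000 m
Load 3 — uniform load w=13 kN/m over full span:
  y_3 = -wx²(L-x)²/(24EI) = -13·(3/2)²·(6-(3/2))²/(24·10000) = -3159/1280000 m
Load 4 — point force P=5 kN at a=18/5 m (b=L-a=12/5):
  y_4 = -Pb²x²(3aL-(3a+b)x)/(6L³EI)  [x≤a] = -5·(12/5)²·(3/2)²·(3·(18/5)·6-(3·(18/5)+(12/5))·(3/2))/(6·6³·10000) = -9/40000 m
Superposition: y = Σ y_i = -10169/2560000 m ≈ -0.003972 m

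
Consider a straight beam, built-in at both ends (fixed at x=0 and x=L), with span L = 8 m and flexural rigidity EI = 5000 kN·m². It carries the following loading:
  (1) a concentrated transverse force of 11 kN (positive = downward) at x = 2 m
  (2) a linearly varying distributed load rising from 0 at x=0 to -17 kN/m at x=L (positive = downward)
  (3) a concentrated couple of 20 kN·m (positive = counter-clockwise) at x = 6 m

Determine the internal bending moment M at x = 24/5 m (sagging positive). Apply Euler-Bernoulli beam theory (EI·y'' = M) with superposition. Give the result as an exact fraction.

M(24/5) = -41581/3000 kN·m

Load 1 — point force P=11 kN at a=2 m (b=L-a=6):
  M_1 = Pa²(a+3b)(L-x)/L³ - Pa²b/L²  [x>a] = 11·2²·(2+3·6)·(8-(24/5))/8³ - 11·2²·6/8² = 11/8 kN·m
Load 2 — triangular load w₀=-17 kN/m (0→w₀ over full span):
  M_2 = 3w₀Lx/20 - w₀L²/30 - w₀x³/(6L) = 3·(-17)·8·(24/5)/20 - (-17)·8²/30 - (-17)·(24/5)³/(6·8) = -8432/375 kN·m
Load 3 — applied couple M₀=20 kN·m at a=6 m (b=L-a=2):
  M_3 = R_Ax - M_A  [x≤a] with R_A=45/16, M_A=25/4 = (45/16)·(24/5) - (25/4) = 29/4 kN·m
Superposition: M = Σ M_i = -41581/3000 kN·m ≈ -13.860333 kN·m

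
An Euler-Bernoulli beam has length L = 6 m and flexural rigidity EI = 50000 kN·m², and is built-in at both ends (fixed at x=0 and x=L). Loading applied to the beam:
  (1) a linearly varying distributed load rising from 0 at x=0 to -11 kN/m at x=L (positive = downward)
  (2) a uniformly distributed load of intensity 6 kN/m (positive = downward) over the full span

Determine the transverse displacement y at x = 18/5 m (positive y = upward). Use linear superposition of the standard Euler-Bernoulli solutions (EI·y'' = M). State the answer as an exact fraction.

y(18/5) = -1701/97656250 m

Load 1 — triangular load w₀=-11 kN/m (0→w₀ over full span):
  y_1 = -w₀x²(L-x)²(x+2L)/(120LEI) = -(-11)·(18/5)²·(6-(18/5))²·((18/5)+2·6)/(120·6·50000) = 34749/97656250 m
Load 2 — uniform load w=6 kN/m over full span:
  y_2 = -wx²(L-x)²/(24EI) = -6·(18/5)²·(6-(18/5))²/(24·50000) = -729/1953125 m
Superposition: y = Σ y_i = -1701/97656250 m ≈ -0.000017 m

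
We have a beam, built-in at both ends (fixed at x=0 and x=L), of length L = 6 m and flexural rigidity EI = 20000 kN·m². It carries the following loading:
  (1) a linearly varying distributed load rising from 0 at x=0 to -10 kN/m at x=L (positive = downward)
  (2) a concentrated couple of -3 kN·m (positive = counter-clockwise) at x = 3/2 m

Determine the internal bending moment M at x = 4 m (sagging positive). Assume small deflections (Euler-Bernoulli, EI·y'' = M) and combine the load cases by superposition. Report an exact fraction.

M(4) = -869/144 kN·m

Load 1 — triangular load w₀=-10 kN/m (0→w₀ over full span):
  M_1 = 3w₀Lx/20 - w₀L²/30 - w₀x³/(6L) = 3·(-10)·6·4/20 - (-10)·6²/30 - (-10)·4³/(6·6) = -56/9 kN·m
Load 2 — applied couple M₀=-3 kN·m at a=3/2 m (b=L-a=9/2):
  M_2 = R_Ax - M_A - M₀  [x>a] with R_A=-9/16, M_A=9/16 = (-9/16)·4 - (9/16) - (-3) = 3/16 kN·m
Superposition: M = Σ M_i = -869/144 kN·m ≈ -6.034722 kN·m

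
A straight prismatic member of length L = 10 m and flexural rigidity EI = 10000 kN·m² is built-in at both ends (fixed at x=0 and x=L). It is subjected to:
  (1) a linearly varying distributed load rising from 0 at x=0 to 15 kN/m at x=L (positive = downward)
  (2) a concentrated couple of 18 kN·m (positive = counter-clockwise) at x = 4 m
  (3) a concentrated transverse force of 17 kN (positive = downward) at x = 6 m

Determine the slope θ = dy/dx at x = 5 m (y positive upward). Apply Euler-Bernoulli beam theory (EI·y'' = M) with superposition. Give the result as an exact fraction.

Load 1 — triangular load w₀=15 kN/m (0→w₀ over full span):
  θ_1 = -w₀(2x(L-x)(L-2x)(x+2L)+x²(L-x)²)/(120LEI) = -15·(2·5·(10-5)·(10-2·5)·(5+2·10)+5²·(10-5)²)/(120·10·10000) = -1/1280 rad
Load 2 — applied couple M₀=18 kN·m at a=4 m (b=L-a=6):
  θ_2 = (R_Ax²/2 - M_Ax - M₀(x-a))/EI  [x>a] with R_A=324/125, M_A=54/25 = ((324/125)·5²/2 - (54/25)·5 - 18·(5-4))/10000 = 9/25000 rad
Load 3 — point force P=17 kN at a=6 m (b=L-a=4):
  θ_3 = -Pb²x(2aL-(3a+b)x)/(2L³EI)  [x≤a] = -17·4²·5·(2·6·10-(3·6+4)·5)/(2·10³·10000) = -17/25000 rad
Superposition: θ = Σ θ_i = -881/800000 rad ≈ -0.001101 rad

θ(5) = -881/800000 rad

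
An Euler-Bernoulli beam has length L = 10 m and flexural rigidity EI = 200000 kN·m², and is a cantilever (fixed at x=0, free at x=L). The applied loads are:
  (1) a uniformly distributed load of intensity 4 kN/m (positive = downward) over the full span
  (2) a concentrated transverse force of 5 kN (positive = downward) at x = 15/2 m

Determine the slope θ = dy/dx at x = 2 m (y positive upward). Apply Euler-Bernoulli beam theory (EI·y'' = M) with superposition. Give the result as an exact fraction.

θ(2) = -1171/600000 rad

Load 1 — uniform load w=4 kN/m over full span:
  θ_1 = -wx(x²-3Lx+3L²)/(6EI) = -4·2·(2²-3·10·2+3·10²)/(6·200000) = -61/37500 rad
Load 2 — point force P=5 kN at a=15/2 m (b=L-a=5/2):
  θ_2 = -Px(2a-x)/(2EI)  [x≤a] = -5·2·(2·(15/2)-2)/(2·200000) = -13/40000 rad
Superposition: θ = Σ θ_i = -1171/600000 rad ≈ -0.001952 rad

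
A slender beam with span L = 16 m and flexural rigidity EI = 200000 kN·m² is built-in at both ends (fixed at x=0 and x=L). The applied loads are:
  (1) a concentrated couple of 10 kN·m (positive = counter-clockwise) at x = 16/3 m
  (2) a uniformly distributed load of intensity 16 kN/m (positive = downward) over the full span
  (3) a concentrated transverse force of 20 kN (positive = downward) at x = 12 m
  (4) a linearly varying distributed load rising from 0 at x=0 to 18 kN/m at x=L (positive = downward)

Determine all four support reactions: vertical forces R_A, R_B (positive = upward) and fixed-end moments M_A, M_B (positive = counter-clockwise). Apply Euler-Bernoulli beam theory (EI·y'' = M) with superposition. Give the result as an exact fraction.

Load 1 — applied couple M₀=10 kN·m at a=16/3 m (b=L-a=32/3):
  R_A = 6M₀ab/L³ = 6·10·(16/3)·(32/3)/16³ = 5/6 kN
  M_A = M₀b(2a-b)/L² = 10·(32/3)·(2·(16/3)-(32/3))/16² = 0 kN·m
  R_B = -6M₀ab/L³ = -6·10·(16/3)·(32/3)/16³ = -5/6 kN
  M_B = M₀a(2b-a)/L² = 10·(16/3)·(2·(32/3)-(16/3))/16² = 10/3 kN·m
Load 2 — uniform load w=16 kN/m over full span:
  R_A = wL/2 = 16·16/2 = 128 kN
  M_A = wL²/12 = 16·16²/12 = 1024/3 kN·m
  R_B = wL/2 = 16·16/2 = 128 kN
  M_B = -wL²/12 = -16·16²/12 = -1024/3 kN·m
Load 3 — point force P=20 kN at a=12 m (b=L-a=4):
  R_A = Pb²(3a+b)/L³ = 20·4²·(3·12+4)/16³ = 25/8 kN
  M_A = Pab²/L² = 20·12·4²/16² = 15 kN·m
  R_B = Pa²(a+3b)/L³ = 20·12²·(12+3·4)/16³ = 135/8 kN
  M_B = -Pa²b/L² = -20·12²·4/16² = -45 kN·m
Load 4 — triangular load w₀=18 kN/m (0→w₀ over full span):
  R_A = 3w₀L/20 = 3·18·16/20 = 216/5 kN
  M_A = w₀L²/30 = 18·16²/30 = 768/5 kN·m
  R_B = 7w₀L/20 = 7·18·16/20 = 504/5 kN
  M_B = -w₀L²/20 = -18·16²/20 = -1152/5 kN·m
Superposition: R_A = 21019/120 kN, M_A = 7649/15 kN·m, R_B = 29381/120 kN, M_B = -3067/5 kN·m

R_A = 21019/120 kN, M_A = 7649/15 kN·m, R_B = 29381/120 kN, M_B = -3067/5 kN·m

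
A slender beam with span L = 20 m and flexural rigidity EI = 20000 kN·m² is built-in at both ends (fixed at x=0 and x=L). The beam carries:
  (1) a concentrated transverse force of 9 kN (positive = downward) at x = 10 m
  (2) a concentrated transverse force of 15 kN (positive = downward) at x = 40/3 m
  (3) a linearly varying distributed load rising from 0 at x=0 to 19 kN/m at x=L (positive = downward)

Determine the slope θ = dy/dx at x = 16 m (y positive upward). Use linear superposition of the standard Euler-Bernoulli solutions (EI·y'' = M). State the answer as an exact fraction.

θ(16) = 17807/450000 rad

Load 1 — point force P=9 kN at a=10 m (b=L-a=10):
  θ_1 = Pa²(L-x)(2bL-(3b+a)(L-x))/(2L³EI)  [x>a] = 9·10²·(20-16)·(2·10·20-(3·10+10)·(20-16))/(2·20³·20000) = 27/10000 rad
Load 2 — point force P=15 kN at a=40/3 m (b=L-a=20/3):
  θ_2 = Pa²(L-x)(2bL-(3b+a)(L-x))/(2L³EI)  [x>a] = 15·(40/3)²·(20-16)·(2·(20/3)·20-(3·(20/3)+(40/3))·(20-16))/(2·20³·20000) = 1/225 rad
Load 3 — triangular load w₀=19 kN/m (0→w₀ over full span):
  θ_3 = -w₀(2x(L-x)(L-2x)(x+2L)+x²(L-x)²)/(120LEI) = -19·(2·16·(20-16)·(20-2·16)·(16+2·20)+16²·(20-16)²)/(120·20·20000) = 304/9375 rad
Superposition: θ = Σ θ_i = 17807/450000 rad ≈ 0.039571 rad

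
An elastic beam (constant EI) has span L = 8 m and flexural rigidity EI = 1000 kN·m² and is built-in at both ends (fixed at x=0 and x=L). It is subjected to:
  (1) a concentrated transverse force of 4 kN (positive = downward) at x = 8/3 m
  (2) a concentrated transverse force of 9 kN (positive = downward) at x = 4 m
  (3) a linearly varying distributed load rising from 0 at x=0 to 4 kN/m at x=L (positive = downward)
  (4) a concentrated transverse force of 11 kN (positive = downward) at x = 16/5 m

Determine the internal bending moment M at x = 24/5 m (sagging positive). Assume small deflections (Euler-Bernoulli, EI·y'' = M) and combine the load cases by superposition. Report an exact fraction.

M(24/5) = 262933/16875 kN·m

Load 1 — point force P=4 kN at a=8/3 m (b=L-a=16/3):
  M_1 = Pa²(a+3b)(L-x)/L³ - Pa²b/L²  [x>a] = 4·(8/3)²·((8/3)+3·(16/3))·(8-(24/5))/8³ - 4·(8/3)²·(16/3)/8² = 128/135 kN·m
Load 2 — point force P=9 kN at a=4 m (b=L-a=4):
  M_2 = Pa²(a+3b)(L-x)/L³ - Pa²b/L²  [x>a] = 9·4²·(4+3·4)·(8-(24/5))/8³ - 9·4²·4/8² = 27/5 kN·m
Load 3 — triangular load w₀=4 kN/m (0→w₀ over full span):
  M_3 = 3w₀Lx/20 - w₀L²/30 - w₀x³/(6L) = 3·4·8·(24/5)/20 - 4·8²/30 - 4·(24/5)³/(6·8) = 1984/375 kN·m
Load 4 — point force P=11 kN at a=16/5 m (b=L-a=24/5):
  M_4 = Pa²(a+3b)(L-x)/L³ - Pa²b/L²  [x>a] = 11·(16/5)²·((16/5)+3·(24/5))·(8-(24/5))/8³ - 11·(16/5)²·(24/5)/8² = 2464/625 kN·m
Superposition: M = Σ M_i = 262933/16875 kN·m ≈ 15.581215 kN·m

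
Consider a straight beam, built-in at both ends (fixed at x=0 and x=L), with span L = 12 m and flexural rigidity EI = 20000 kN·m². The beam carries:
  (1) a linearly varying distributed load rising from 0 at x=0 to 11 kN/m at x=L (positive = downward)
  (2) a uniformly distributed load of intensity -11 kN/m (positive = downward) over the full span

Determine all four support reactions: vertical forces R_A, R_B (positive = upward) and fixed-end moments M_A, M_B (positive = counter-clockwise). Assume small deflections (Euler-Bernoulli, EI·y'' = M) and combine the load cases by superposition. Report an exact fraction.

Load 1 — triangular load w₀=11 kN/m (0→w₀ over full span):
  R_A = 3w₀L/20 = 3·11·12/20 = 99/5 kN
  M_A = w₀L²/30 = 11·12²/30 = 264/5 kN·m
  R_B = 7w₀L/20 = 7·11·12/20 = 231/5 kN
  M_B = -w₀L²/20 = -11·12²/20 = -396/5 kN·m
Load 2 — uniform load w=-11 kN/m over full span:
  R_A = wL/2 = (-11)·12/2 = -66 kN
  M_A = wL²/12 = (-11)·12²/12 = -132 kN·m
  R_B = wL/2 = (-11)·12/2 = -66 kN
  M_B = -wL²/12 = -(-11)·12²/12 = 132 kN·m
Superposition: R_A = -231/5 kN, M_A = -396/5 kN·m, R_B = -99/5 kN, M_B = 264/5 kN·m

R_A = -231/5 kN, M_A = -396/5 kN·m, R_B = -99/5 kN, M_B = 264/5 kN·m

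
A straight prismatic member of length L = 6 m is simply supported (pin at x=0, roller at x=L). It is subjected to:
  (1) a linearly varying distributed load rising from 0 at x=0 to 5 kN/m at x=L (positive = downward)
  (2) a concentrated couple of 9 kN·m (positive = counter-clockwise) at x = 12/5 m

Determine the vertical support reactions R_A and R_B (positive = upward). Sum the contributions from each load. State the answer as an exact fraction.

R_A = 13/2 kN, R_B = 17/2 kN

Load 1 — triangular load w₀=5 kN/m (0→w₀ over full span):
  R_A = w₀L/6 = 5·6/6 = 5 kN
  R_B = w₀L/3 = 5·6/3 = 10 kN
Load 2 — applied couple M₀=9 kN·m at a=12/5 m (b=L-a=18/5):
  R_A = M₀/L = 9/6 = 3/2 kN
  R_B = -M₀/L = -9/6 = -3/2 kN
Superposition: R_A = 13/2 kN, R_B = 17/2 kN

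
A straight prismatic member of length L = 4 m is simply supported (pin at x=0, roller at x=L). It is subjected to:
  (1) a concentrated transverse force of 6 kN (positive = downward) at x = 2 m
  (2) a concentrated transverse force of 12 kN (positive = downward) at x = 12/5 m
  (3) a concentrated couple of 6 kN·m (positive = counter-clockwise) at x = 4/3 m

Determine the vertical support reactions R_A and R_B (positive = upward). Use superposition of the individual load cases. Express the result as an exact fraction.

R_A = 93/10 kN, R_B = 87/10 kN

Load 1 — point force P=6 kN at a=2 m (b=L-a=2):
  R_A = Pb/L = 6·2/4 = 3 kN
  R_B = Pa/L = 6·2/4 = 3 kN
Load 2 — point force P=12 kN at a=12/5 m (b=L-a=8/5):
  R_A = Pb/L = 12·(8/5)/4 = 24/5 kN
  R_B = Pa/L = 12·(12/5)/4 = 36/5 kN
Load 3 — applied couple M₀=6 kN·m at a=4/3 m (b=L-a=8/3):
  R_A = M₀/L = 6/4 = 3/2 kN
  R_B = -M₀/L = -6/4 = -3/2 kN
Superposition: R_A = 93/10 kN, R_B = 87/10 kN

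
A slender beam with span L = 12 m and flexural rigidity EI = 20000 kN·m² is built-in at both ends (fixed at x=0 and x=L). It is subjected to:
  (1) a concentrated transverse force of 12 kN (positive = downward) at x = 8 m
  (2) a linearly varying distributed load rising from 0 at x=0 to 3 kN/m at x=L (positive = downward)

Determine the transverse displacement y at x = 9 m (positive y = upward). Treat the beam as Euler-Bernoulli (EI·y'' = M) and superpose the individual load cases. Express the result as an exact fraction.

y(9) = -16979/3200000 m

Load 1 — point force P=12 kN at a=8 m (b=L-a=4):
  y_1 = -Pa²(L-x)²(3bL-(3b+a)(L-x))/(6L³EI)  [x>a] = -12·8²·(12-9)²·(3·4·12-(3·4+8)·(12-9))/(6·12³·20000) = -7/2500 m
Load 2 — triangular load w₀=3 kN/m (0→w₀ over full span):
  y_2 = -w₀x²(L-x)²(x+2L)/(120LEI) = -3·9²·(12-9)²·(9+2·12)/(120·12·20000) = -8019/3200000 m
Superposition: y = Σ y_i = -16979/3200000 m ≈ -0.005306 m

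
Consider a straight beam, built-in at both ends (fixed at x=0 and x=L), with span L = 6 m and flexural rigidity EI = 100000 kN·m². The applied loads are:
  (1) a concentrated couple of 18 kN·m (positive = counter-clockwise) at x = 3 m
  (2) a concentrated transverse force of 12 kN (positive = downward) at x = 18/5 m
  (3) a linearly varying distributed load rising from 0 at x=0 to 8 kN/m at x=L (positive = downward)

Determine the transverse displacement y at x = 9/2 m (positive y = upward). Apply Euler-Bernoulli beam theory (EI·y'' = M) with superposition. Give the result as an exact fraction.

Load 1 — applied couple M₀=18 kN·m at a=3 m (b=L-a=3):
  y_1 = (R_Ax³/6 - M_Ax²/2 - M₀(x-a)²/2)/EI  [x>a] with R_A=9/2, M_A=9/2 = ((9/2)·(9/2)³/6 - (9/2)·(9/2)²/2 - 18·((9/2)-3)²/2)/100000 = 81/3200000 m
Load 2 — point force P=12 kN at a=18/5 m (b=L-a=12/5):
  y_2 = -Pa²(L-x)²(3bL-(3b+a)(L-x))/(6L³EI)  [x>a] = -12·(18/5)²·(6-(9/2))²·(3·(12/5)·6-(3·(12/5)+(18/5))·(6-(9/2)))/(6·6³·100000) = -729/10000000 m
Load 3 — triangular load w₀=8 kN/m (0→w₀ over full span):
  y_3 = -w₀x²(L-x)²(x+2L)/(120LEI) = -8·(9/2)²·(6-(9/2))²·((9/2)+2·6)/(120·6·100000) = -2673/32000000 m
Superposition: y = Σ y_i = -20979/160000000 m ≈ -0.000131 m

y(9/2) = -20979/160000000 m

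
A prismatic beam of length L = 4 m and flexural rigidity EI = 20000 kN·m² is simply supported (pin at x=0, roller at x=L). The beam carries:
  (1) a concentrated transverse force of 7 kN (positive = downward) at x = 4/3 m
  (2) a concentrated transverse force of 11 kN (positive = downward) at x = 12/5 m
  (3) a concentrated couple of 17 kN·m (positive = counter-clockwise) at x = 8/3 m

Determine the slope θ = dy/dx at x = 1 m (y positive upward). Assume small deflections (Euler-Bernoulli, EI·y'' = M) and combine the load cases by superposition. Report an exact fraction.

Load 1 — point force P=7 kN at a=4/3 m (b=L-a=8/3):
  θ_1 = -Pb(L²-b²-3x²)/(6LEI)  [x≤a] = -7·(8/3)·(4²-(8/3)²-3·1²)/(6·4·20000) = -371/1620000 rad
Load 2 — point force P=11 kN at a=12/5 m (b=L-a=8/5):
  θ_2 = -Pb(L²-b²-3x²)/(6LEI)  [x≤a] = -11·(8/5)·(4²-(8/5)²-3·1²)/(6·4·20000) = -957/2500000 rad
Load 3 — applied couple M₀=17 kN·m at a=8/3 m (b=L-a=4/3):
  θ_3 = (M₀x²/(2L)+C₁)/EI  [x≤a] with C₁=M₀(3b²-L²)/(6L)=-68/9 = (17·1²/(2·4)+(-68/9))/20000 = -391/1440000 rad
Superposition: θ = Σ θ_i = -1431011/1620000000 rad ≈ -0.000883 rad

θ(1) = -1431011/1620000000 rad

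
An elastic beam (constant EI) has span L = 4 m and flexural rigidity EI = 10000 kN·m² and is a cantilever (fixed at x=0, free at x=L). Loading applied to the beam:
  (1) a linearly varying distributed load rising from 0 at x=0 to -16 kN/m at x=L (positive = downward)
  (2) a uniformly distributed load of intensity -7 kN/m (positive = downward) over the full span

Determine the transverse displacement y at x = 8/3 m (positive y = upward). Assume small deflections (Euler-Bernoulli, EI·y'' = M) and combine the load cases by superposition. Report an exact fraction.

y(8/3) = 75664/2278125 m

Load 1 — triangular load w₀=-16 kN/m (0→w₀ over full span):
  y_1 = (w₀Lx³/12-w₀L²x²/6-w₀x⁵/(120L))/EI = ((-16)·4·(8/3)³/12-(-16)·4²·(8/3)²/6-(-16)·(8/3)⁵/(120·4))/10000 = 47104/2278125 m
Load 2 — uniform load w=-7 kN/m over full span:
  y_2 = -wx²(x²-4Lx+6L²)/(24EI) = -(-7)·(8/3)²·((8/3)²-4·4·(8/3)+6·4²)/(24·10000) = 1904/151875 m
Superposition: y = Σ y_i = 75664/2278125 m ≈ 0.033213 m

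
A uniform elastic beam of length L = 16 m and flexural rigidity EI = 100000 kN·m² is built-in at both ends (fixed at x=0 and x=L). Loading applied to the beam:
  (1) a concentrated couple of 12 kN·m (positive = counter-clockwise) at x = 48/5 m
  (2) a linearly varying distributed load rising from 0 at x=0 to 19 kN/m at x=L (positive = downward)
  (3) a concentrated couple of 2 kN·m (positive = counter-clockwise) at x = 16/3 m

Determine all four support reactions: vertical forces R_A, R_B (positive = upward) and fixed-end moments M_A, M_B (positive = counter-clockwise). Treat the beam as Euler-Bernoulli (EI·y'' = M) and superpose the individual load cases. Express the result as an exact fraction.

R_A = 7027/150 kN, M_A = 12448/75 kN·m, R_B = 15773/150 kN, M_B = -18082/75 kN·m

Load 1 — applied couple M₀=12 kN·m at a=48/5 m (b=L-a=32/5):
  R_A = 6M₀ab/L³ = 6·12·(48/5)·(32/5)/16³ = 27/25 kN
  M_A = M₀b(2a-b)/L² = 12·(32/5)·(2·(48/5)-(32/5))/16² = 96/25 kN·m
  R_B = -6M₀ab/L³ = -6·12·(48/5)·(32/5)/16³ = -27/25 kN
  M_B = M₀a(2b-a)/L² = 12·(48/5)·(2·(32/5)-(48/5))/16² = 36/25 kN·m
Load 2 — triangular load w₀=19 kN/m (0→w₀ over full span):
  R_A = 3w₀L/20 = 3·19·16/20 = 228/5 kN
  M_A = w₀L²/30 = 19·16²/30 = 2432/15 kN·m
  R_B = 7w₀L/20 = 7·19·16/20 = 532/5 kN
  M_B = -w₀L²/20 = -19·16²/20 = -1216/5 kN·m
Load 3 — applied couple M₀=2 kN·m at a=16/3 m (b=L-a=32/3):
  R_A = 6M₀ab/L³ = 6·2·(16/3)·(32/3)/16³ = 1/6 kN
  M_A = M₀b(2a-b)/L² = 2·(32/3)·(2·(16/3)-(32/3))/16² = 0 kN·m
  R_B = -6M₀ab/L³ = -6·2·(16/3)·(32/3)/16³ = -1/6 kN
  M_B = M₀a(2b-a)/L² = 2·(16/3)·(2·(32/3)-(16/3))/16² = 2/3 kN·m
Superposition: R_A = 7027/150 kN, M_A = 12448/75 kN·m, R_B = 15773/150 kN, M_B = -18082/75 kN·m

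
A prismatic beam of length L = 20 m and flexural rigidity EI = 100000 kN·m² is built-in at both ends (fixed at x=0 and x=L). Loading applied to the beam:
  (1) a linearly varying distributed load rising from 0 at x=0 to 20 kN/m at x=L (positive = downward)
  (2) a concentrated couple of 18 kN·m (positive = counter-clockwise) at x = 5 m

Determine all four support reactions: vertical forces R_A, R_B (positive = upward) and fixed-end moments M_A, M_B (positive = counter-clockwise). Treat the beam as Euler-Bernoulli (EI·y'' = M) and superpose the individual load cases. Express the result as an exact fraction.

R_A = 4881/80 kN, M_A = 6319/24 kN·m, R_B = 11119/80 kN, M_B = -3155/8 kN·m

Load 1 — triangular load w₀=20 kN/m (0→w₀ over full span):
  R_A = 3w₀L/20 = 3·20·20/20 = 60 kN
  M_A = w₀L²/30 = 20·20²/30 = 800/3 kN·m
  R_B = 7w₀L/20 = 7·20·20/20 = 140 kN
  M_B = -w₀L²/20 = -20·20²/20 = -400 kN·m
Load 2 — applied couple M₀=18 kN·m at a=5 m (b=L-a=15):
  R_A = 6M₀ab/L³ = 6·18·5·15/20³ = 81/80 kN
  M_A = M₀b(2a-b)/L² = 18·15·(2·5-15)/20² = -27/8 kN·m
  R_B = -6M₀ab/L³ = -6·18·5·15/20³ = -81/80 kN
  M_B = M₀a(2b-a)/L² = 18·5·(2·15-5)/20² = 45/8 kN·m
Superposition: R_A = 4881/80 kN, M_A = 6319/24 kN·m, R_B = 11119/80 kN, M_B = -3155/8 kN·m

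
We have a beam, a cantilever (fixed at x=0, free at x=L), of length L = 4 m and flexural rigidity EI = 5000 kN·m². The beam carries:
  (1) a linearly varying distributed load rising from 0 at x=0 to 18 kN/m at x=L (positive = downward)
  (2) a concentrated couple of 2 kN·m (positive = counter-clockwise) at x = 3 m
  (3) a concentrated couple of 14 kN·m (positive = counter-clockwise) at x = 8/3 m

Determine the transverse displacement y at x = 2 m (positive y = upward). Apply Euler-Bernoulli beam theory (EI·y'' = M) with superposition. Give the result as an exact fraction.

Load 1 — triangular load w₀=18 kN/m (0→w₀ over full span):
  y_1 = (w₀Lx³/12-w₀L²x²/6-w₀x⁵/(120L))/EI = (18·4·2³/12-18·4²·2²/6-18·2⁵/(120·4))/5000 = -363/12500 m
Load 2 — applied couple M₀=2 kN·m at a=3 m (b=L-a=1):
  y_2 = M₀x²/(2EI)  [x≤a] = 2·2²/(2·5000) = 1/1250 m
Load 3 — applied couple M₀=14 kN·m at a=8/3 m (b=L-a=4/3):
  y_3 = M₀x²/(2EI)  [x≤a] = 14·2²/(2·5000) = 7/1250 m
Superposition: y = Σ y_i = -283/12500 m ≈ -0.022640 m

y(2) = -283/12500 m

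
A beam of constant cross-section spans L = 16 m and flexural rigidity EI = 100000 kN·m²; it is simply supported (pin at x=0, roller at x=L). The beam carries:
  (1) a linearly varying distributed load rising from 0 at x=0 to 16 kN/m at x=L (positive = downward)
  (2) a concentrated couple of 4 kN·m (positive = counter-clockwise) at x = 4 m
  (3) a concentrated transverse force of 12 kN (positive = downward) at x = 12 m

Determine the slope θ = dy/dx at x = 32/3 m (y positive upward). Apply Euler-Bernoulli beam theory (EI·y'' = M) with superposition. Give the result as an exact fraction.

Load 1 — triangular load w₀=16 kN/m (0→w₀ over full span):
  θ_1 = -w₀(7L⁴-30L²x²+15x⁴)/(360LEI) = -16·(7·16⁴-30·16²·(32/3)²+15·(32/3)⁴)/(360·16·100000) = 23296/3796875 rad
Load 2 — applied couple M₀=4 kN·m at a=4 m (b=L-a=12):
  θ_2 = (M₀x²/(2L)-M₀(x-a)+C₁)/EI  [x>a] with C₁=M₀(3b²-L²)/(6L)=22/3 = (4·(32/3)²/(2·16)-4·((32/3)-4)+(22/3))/100000 = -23/450000 rad
Load 3 — point force P=12 kN at a=12 m (b=L-a=4):
  θ_3 = -Pb(L²-b²-3x²)/(6LEI)  [x≤a] = -12·4·(16²-4²-3·(32/3)²)/(6·16·100000) = 19/37500 rad
Superposition: θ = Σ θ_i = 400411/60750000 rad ≈ 0.006591 rad

θ(32/3) = 400411/60750000 rad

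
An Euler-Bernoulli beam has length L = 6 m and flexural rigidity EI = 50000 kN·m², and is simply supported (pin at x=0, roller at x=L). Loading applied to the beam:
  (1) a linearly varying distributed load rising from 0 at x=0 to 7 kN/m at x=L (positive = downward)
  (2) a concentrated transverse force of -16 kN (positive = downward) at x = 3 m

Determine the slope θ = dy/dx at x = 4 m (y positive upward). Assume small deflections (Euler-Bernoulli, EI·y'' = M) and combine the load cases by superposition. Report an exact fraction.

Load 1 — triangular load w₀=7 kN/m (0→w₀ over full span):
  θ_1 = -w₀(7L⁴-30L²x²+15x⁴)/(360LEI) = -7·(7·6⁴-30·6²·4²+15·4⁴)/(360·6·50000) = 637/2250000 rad
Load 2 — point force P=-16 kN at a=3 m (b=L-a=3):
  θ_2 = -Pa(2L²-6Lx+3x²+a²)/(6LEI)  [x>a] = -(-16)·3·(2·6²-6·6·4+3·4²+3²)/(6·6·50000) = -1/2500 rad
Superposition: θ = Σ θ_i = -263/2250000 rad ≈ -0.000117 rad

θ(4) = -263/2250000 rad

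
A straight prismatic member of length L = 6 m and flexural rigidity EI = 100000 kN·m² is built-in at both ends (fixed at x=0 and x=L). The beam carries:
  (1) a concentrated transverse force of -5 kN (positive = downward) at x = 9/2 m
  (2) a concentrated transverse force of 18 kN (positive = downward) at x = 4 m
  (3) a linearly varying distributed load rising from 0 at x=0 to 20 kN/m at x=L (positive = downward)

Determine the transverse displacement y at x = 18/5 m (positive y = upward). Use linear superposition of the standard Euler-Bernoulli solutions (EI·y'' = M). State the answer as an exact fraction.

y(18/5) = -2243133/5000000000 m

Load 1 — point force P=-5 kN at a=9/2 m (b=L-a=3/2):
  y_1 = -Pb²x²(3aL-(3a+b)x)/(6L³EI)  [x≤a] = -(-5)·(3/2)²·(18/5)²·(3·(9/2)·6-(3·(9/2)+(3/2))·(18/5))/(6·6³·100000) = 243/8000000 m
Load 2 — point force P=18 kN at a=4 m (b=L-a=2):
  y_2 = -Pb²x²(3aL-(3a+b)x)/(6L³EI)  [x≤a] = -18·2²·(18/5)²·(3·4·6-(3·4+2)·(18/5))/(6·6³·100000) = -243/1562500 m
Load 3 — triangular load w₀=20 kN/m (0→w₀ over full span):
  y_3 = -w₀x²(L-x)²(x+2L)/(120LEI) = -20·(18/5)²·(6-(18/5))²·((18/5)+2·6)/(120·6·100000) = -3159/9765625 m
Superposition: y = Σ y_i = -2243133/5000000000 m ≈ -0.000449 m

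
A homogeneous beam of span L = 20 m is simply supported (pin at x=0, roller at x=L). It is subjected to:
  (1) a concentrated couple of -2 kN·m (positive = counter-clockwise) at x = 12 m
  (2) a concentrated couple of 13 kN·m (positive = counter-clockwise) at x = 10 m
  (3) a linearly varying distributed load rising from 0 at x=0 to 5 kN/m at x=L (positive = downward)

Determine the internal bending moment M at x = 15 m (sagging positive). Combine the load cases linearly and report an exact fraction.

M(15) = 853/8 kN·m

Load 1 — applied couple M₀=-2 kN·m at a=12 m (b=L-a=8):
  M_1 = M₀x/L - M₀  [x>a] = (-2)·15/20 - (-2) = 1/2 kN·m
Load 2 — applied couple M₀=13 kN·m at a=10 m (b=L-a=10):
  M_2 = M₀x/L - M₀  [x>a] = 13·15/20 - 13 = -13/4 kN·m
Load 3 — triangular load w₀=5 kN/m (0→w₀ over full span):
  M_3 = w₀Lx/6 - w₀x³/(6L) = 5·20·15/6 - 5·15³/(6·20) = 875/8 kN·m
Superposition: M = Σ M_i = 853/8 kN·m ≈ 106.625000 kN·m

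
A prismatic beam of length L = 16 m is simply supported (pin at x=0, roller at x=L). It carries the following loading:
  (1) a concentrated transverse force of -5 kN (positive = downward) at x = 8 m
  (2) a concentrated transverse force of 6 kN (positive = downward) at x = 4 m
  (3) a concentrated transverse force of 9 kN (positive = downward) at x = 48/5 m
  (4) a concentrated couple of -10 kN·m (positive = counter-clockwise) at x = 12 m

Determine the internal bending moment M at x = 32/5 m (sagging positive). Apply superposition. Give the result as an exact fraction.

M(32/5) = 436/25 kN·m

Load 1 — point force P=-5 kN at a=8 m (b=L-a=8):
  M_1 = Pbx/L  [x≤a] = (-5)·8·(32/5)/16 = -16 kN·m
Load 2 — point force P=6 kN at a=4 m (b=L-a=12):
  M_2 = Pa(L-x)/L  [x>a] = 6·4·(16-(32/5))/16 = 72/5 kN·m
Load 3 — point force P=9 kN at a=48/5 m (b=L-a=32/5):
  M_3 = Pbx/L  [x≤a] = 9·(32/5)·(32/5)/16 = 576/25 kN·m
Load 4 — applied couple M₀=-10 kN·m at a=12 m (b=L-a=4):
  M_4 = M₀x/L  [x≤a] = (-10)·(32/5)/16 = -4 kN·m
Superposition: M = Σ M_i = 436/25 kN·m ≈ 17.440000 kN·m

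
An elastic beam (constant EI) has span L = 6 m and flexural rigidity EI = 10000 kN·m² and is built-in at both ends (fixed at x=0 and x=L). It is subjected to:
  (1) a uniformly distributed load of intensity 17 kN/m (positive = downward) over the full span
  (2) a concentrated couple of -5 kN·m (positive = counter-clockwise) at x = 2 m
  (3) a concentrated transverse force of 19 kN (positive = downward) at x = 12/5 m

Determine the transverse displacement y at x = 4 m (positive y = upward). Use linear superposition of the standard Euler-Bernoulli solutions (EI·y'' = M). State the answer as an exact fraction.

y(4) = -101513/16875000 m

Load 1 — uniform load w=17 kN/m over full span:
  y_1 = -wx²(L-x)²/(24EI) = -17·4²·(6-4)²/(24·10000) = -17/3750 m
Load 2 — applied couple M₀=-5 kN·m at a=2 m (b=L-a=4):
  y_2 = (R_Ax³/6 - M_Ax²/2 - M₀(x-a)²/2)/EI  [x>a] with R_A=-10/9, M_A=0 = ((-10/9)·4³/6 - 0·4²/2 - (-5)·(4-2)²/2)/10000 = -1/5400 m
Load 3 — point force P=19 kN at a=12/5 m (b=L-a=18/5):
  y_3 = -Pa²(L-x)²(3bL-(3b+a)(L-x))/(6L³EI)  [x>a] = -19·(12/5)²·(6-4)²·(3·(18/5)·6-(3·(18/5)+(12/5))·(6-4))/(6·6³·10000) = -304/234375 m
Superposition: y = Σ y_i = -101513/16875000 m ≈ -0.006016 m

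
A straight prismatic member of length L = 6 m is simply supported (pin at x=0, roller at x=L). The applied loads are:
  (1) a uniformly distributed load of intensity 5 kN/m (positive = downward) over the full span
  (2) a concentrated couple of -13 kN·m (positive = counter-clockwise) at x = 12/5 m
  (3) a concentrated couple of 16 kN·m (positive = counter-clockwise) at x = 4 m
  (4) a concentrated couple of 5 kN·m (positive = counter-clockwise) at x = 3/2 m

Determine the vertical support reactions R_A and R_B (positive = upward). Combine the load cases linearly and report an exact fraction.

R_A = 49/3 kN, R_B = 41/3 kN

Load 1 — uniform load w=5 kN/m over full span:
  R_A = wL/2 = 5·6/2 = 15 kN
  R_B = wL/2 = 5·6/2 = 15 kN
Load 2 — applied couple M₀=-13 kN·m at a=12/5 m (b=L-a=18/5):
  R_A = M₀/L = (-13)/6 = -13/6 kN
  R_B = -M₀/L = -(-13)/6 = 13/6 kN
Load 3 — applied couple M₀=16 kN·m at a=4 m (b=L-a=2):
  R_A = M₀/L = 16/6 = 8/3 kN
  R_B = -M₀/L = -16/6 = -8/3 kN
Load 4 — applied couple M₀=5 kN·m at a=3/2 m (b=L-a=9/2):
  R_A = M₀/L = 5/6 kN
  R_B = -M₀/L = -5/6 kN
Superposition: R_A = 49/3 kN, R_B = 41/3 kN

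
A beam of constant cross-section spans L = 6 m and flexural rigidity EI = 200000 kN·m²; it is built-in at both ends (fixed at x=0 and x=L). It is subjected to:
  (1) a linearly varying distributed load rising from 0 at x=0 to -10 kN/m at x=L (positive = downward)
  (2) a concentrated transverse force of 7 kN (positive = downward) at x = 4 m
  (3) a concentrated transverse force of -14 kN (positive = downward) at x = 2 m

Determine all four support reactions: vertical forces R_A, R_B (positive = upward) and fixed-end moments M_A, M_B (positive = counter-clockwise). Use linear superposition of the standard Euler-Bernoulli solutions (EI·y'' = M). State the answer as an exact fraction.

R_A = -158/9 kN, M_A = -64/3 kN·m, R_B = -175/9 kN, M_B = 18 kN·m

Load 1 — triangular load w₀=-10 kN/m (0→w₀ over full span):
  R_A = 3w₀L/20 = 3·(-10)·6/20 = -9 kN
  M_A = w₀L²/30 = (-10)·6²/30 = -12 kN·m
  R_B = 7w₀L/20 = 7·(-10)·6/20 = -21 kN
  M_B = -w₀L²/20 = -(-10)·6²/20 = 18 kN·m
Load 2 — point force P=7 kN at a=4 m (b=L-a=2):
  R_A = Pb²(3a+b)/L³ = 7·2²·(3·4+2)/6³ = 49/27 kN
  M_A = Pab²/L² = 7·4·2²/6² = 28/9 kN·m
  R_B = Pa²(a+3b)/L³ = 7·4²·(4+3·2)/6³ = 140/27 kN
  M_B = -Pa²b/L² = -7·4²·2/6² = -56/9 kN·m
Load 3 — point force P=-14 kN at a=2 m (b=L-a=4):
  R_A = Pb²(3a+b)/L³ = (-14)·4²·(3·2+4)/6³ = -280/27 kN
  M_A = Pab²/L² = (-14)·2·4²/6² = -112/9 kN·m
  R_B = Pa²(a+3b)/L³ = (-14)·2²·(2+3·4)/6³ = -98/27 kN
  M_B = -Pa²b/L² = -(-14)·2²·4/6² = 56/9 kN·m
Superposition: R_A = -158/9 kN, M_A = -64/3 kN·m, R_B = -175/9 kN, M_B = 18 kN·m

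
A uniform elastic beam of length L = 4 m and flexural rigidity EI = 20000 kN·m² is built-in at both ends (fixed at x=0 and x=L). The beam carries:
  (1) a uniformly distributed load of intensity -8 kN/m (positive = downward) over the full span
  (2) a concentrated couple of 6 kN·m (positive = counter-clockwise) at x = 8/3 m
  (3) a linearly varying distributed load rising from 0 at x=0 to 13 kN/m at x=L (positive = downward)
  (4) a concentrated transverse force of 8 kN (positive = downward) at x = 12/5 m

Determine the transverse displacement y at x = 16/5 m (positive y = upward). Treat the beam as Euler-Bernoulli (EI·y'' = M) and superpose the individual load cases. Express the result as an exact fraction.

y(16/5) = -1474/29296875 m

Load 1 — uniform load w=-8 kN/m over full span:
  y_1 = -wx²(L-x)²/(24EI) = -(-8)·(16/5)²·(4-(16/5))²/(24·20000) = 128/1171875 m
Load 2 — applied couple M₀=6 kN·m at a=8/3 m (b=L-a=4/3):
  y_2 = (R_Ax³/6 - M_Ax²/2 - M₀(x-a)²/2)/EI  [x>a] with R_A=2, M_A=2 = (2·(16/5)³/6 - 2·(16/5)²/2 - 6·((16/5)-(8/3))²/2)/20000 = -2/234375 m
Load 3 — triangular load w₀=13 kN/m (0→w₀ over full span):
  y_3 = -w₀x²(L-x)²(x+2L)/(120LEI) = -13·(16/5)²·(4-(16/5))²·((16/5)+2·4)/(120·4·20000) = -2912/29296875 m
Load 4 — point force P=8 kN at a=12/5 m (b=L-a=8/5):
  y_4 = -Pa²(L-x)²(3bL-(3b+a)(L-x))/(6L³EI)  [x>a] = -8·(12/5)²·(4-(16/5))²·(3·(8/5)·4-(3·(8/5)+(12/5))·(4-(16/5)))/(6·4³·20000) = -504/9765625 m
Superposition: y = Σ y_i = -1474/29296875 m ≈ -0.000050 m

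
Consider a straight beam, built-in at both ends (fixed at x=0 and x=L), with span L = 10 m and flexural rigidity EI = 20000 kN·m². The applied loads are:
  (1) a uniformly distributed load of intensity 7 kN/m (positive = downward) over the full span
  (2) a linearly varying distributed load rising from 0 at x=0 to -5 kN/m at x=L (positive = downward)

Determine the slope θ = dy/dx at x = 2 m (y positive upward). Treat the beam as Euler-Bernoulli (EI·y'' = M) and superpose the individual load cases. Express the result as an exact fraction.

Load 1 — uniform load w=7 kN/m over full span:
  θ_1 = -wx(L-x)(L-2x)/(12EI) = -7·2·(10-2)·(10-2·2)/(12·20000) = -7/2500 rad
Load 2 — triangular load w₀=-5 kN/m (0→w₀ over full span):
  θ_2 = -w₀(2x(L-x)(L-2x)(x+2L)+x²(L-x)²)/(120LEI) = -(-5)·(2·2·(10-2)·(10-2·2)·(2+2·10)+2²·(10-2)²)/(120·10·20000) = 7/7500 rad
Superposition: θ = Σ θ_i = -7/3750 rad ≈ -0.001867 rad

θ(2) = -7/3750 rad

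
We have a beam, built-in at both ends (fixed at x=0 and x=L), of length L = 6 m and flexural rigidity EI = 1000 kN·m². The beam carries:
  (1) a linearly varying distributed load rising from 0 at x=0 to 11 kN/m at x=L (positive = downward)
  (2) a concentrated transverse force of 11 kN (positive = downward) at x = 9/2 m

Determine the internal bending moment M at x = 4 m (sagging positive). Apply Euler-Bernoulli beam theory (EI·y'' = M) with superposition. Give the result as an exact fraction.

Load 1 — triangular load w₀=11 kN/m (0→w₀ over full span):
  M_1 = 3w₀Lx/20 - w₀L²/30 - w₀x³/(6L) = 3·11·6·4/20 - 11·6²/30 - 11·4³/(6·6) = 308/45 kN·m
Load 2 — point force P=11 kN at a=9/2 m (b=L-a=3/2):
  M_2 = Pb²(3a+b)x/L³ - Pab²/L²  [x≤a] = 11·(3/2)²·(3·(9/2)+(3/2))·4/6³ - 11·(9/2)·(3/2)²/6² = 121/32 kN·m
Superposition: M = Σ M_i = 15301/1440 kN·m ≈ 10.625694 kN·m

M(4) = 15301/1440 kN·m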